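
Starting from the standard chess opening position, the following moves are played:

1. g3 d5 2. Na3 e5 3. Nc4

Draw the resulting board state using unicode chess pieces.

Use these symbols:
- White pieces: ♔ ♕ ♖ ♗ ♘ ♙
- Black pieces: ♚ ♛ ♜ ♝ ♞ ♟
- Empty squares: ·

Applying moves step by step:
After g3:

♜ ♞ ♝ ♛ ♚ ♝ ♞ ♜
♟ ♟ ♟ ♟ ♟ ♟ ♟ ♟
· · · · · · · ·
· · · · · · · ·
· · · · · · · ·
· · · · · · ♙ ·
♙ ♙ ♙ ♙ ♙ ♙ · ♙
♖ ♘ ♗ ♕ ♔ ♗ ♘ ♖


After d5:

♜ ♞ ♝ ♛ ♚ ♝ ♞ ♜
♟ ♟ ♟ · ♟ ♟ ♟ ♟
· · · · · · · ·
· · · ♟ · · · ·
· · · · · · · ·
· · · · · · ♙ ·
♙ ♙ ♙ ♙ ♙ ♙ · ♙
♖ ♘ ♗ ♕ ♔ ♗ ♘ ♖


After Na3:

♜ ♞ ♝ ♛ ♚ ♝ ♞ ♜
♟ ♟ ♟ · ♟ ♟ ♟ ♟
· · · · · · · ·
· · · ♟ · · · ·
· · · · · · · ·
♘ · · · · · ♙ ·
♙ ♙ ♙ ♙ ♙ ♙ · ♙
♖ · ♗ ♕ ♔ ♗ ♘ ♖


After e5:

♜ ♞ ♝ ♛ ♚ ♝ ♞ ♜
♟ ♟ ♟ · · ♟ ♟ ♟
· · · · · · · ·
· · · ♟ ♟ · · ·
· · · · · · · ·
♘ · · · · · ♙ ·
♙ ♙ ♙ ♙ ♙ ♙ · ♙
♖ · ♗ ♕ ♔ ♗ ♘ ♖


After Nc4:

♜ ♞ ♝ ♛ ♚ ♝ ♞ ♜
♟ ♟ ♟ · · ♟ ♟ ♟
· · · · · · · ·
· · · ♟ ♟ · · ·
· · ♘ · · · · ·
· · · · · · ♙ ·
♙ ♙ ♙ ♙ ♙ ♙ · ♙
♖ · ♗ ♕ ♔ ♗ ♘ ♖



  a b c d e f g h
  ─────────────────
8│♜ ♞ ♝ ♛ ♚ ♝ ♞ ♜│8
7│♟ ♟ ♟ · · ♟ ♟ ♟│7
6│· · · · · · · ·│6
5│· · · ♟ ♟ · · ·│5
4│· · ♘ · · · · ·│4
3│· · · · · · ♙ ·│3
2│♙ ♙ ♙ ♙ ♙ ♙ · ♙│2
1│♖ · ♗ ♕ ♔ ♗ ♘ ♖│1
  ─────────────────
  a b c d e f g h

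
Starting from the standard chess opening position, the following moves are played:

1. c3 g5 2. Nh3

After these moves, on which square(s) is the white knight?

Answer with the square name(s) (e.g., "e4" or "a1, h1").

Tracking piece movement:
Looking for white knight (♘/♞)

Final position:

  a b c d e f g h
  ─────────────────
8│♜ ♞ ♝ ♛ ♚ ♝ ♞ ♜│8
7│♟ ♟ ♟ ♟ ♟ ♟ · ♟│7
6│· · · · · · · ·│6
5│· · · · · · ♟ ·│5
4│· · · · · · · ·│4
3│· · ♙ · · · · ♘│3
2│♙ ♙ · ♙ ♙ ♙ ♙ ♙│2
1│♖ ♘ ♗ ♕ ♔ ♗ · ♖│1
  ─────────────────
  a b c d e f g h


b1, h3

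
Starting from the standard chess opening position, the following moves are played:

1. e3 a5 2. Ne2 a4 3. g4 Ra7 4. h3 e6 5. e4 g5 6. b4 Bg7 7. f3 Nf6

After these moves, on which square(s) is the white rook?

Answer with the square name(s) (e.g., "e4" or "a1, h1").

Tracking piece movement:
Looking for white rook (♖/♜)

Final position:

  a b c d e f g h
  ─────────────────
8│· ♞ ♝ ♛ ♚ · · ♜│8
7│♜ ♟ ♟ ♟ · ♟ ♝ ♟│7
6│· · · · ♟ ♞ · ·│6
5│· · · · · · ♟ ·│5
4│♟ ♙ · · ♙ · ♙ ·│4
3│· · · · · ♙ · ♙│3
2│♙ · ♙ ♙ ♘ · · ·│2
1│♖ ♘ ♗ ♕ ♔ ♗ · ♖│1
  ─────────────────
  a b c d e f g h


a1, h1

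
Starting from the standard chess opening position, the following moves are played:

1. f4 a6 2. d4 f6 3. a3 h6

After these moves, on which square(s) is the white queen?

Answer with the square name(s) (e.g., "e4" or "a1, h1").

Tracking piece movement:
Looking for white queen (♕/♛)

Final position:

  a b c d e f g h
  ─────────────────
8│♜ ♞ ♝ ♛ ♚ ♝ ♞ ♜│8
7│· ♟ ♟ ♟ ♟ · ♟ ·│7
6│♟ · · · · ♟ · ♟│6
5│· · · · · · · ·│5
4│· · · ♙ · ♙ · ·│4
3│♙ · · · · · · ·│3
2│· ♙ ♙ · ♙ · ♙ ♙│2
1│♖ ♘ ♗ ♕ ♔ ♗ ♘ ♖│1
  ─────────────────
  a b c d e f g h


d1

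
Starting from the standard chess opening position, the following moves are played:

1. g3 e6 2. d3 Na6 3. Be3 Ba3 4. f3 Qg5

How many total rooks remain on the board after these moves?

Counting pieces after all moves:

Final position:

  a b c d e f g h
  ─────────────────
8│♜ · ♝ · ♚ · ♞ ♜│8
7│♟ ♟ ♟ ♟ · ♟ ♟ ♟│7
6│♞ · · · ♟ · · ·│6
5│· · · · · · ♛ ·│5
4│· · · · · · · ·│4
3│♝ · · ♙ ♗ ♙ ♙ ·│3
2│♙ ♙ ♙ · ♙ · · ♙│2
1│♖ ♘ · ♕ ♔ ♗ ♘ ♖│1
  ─────────────────
  a b c d e f g h


4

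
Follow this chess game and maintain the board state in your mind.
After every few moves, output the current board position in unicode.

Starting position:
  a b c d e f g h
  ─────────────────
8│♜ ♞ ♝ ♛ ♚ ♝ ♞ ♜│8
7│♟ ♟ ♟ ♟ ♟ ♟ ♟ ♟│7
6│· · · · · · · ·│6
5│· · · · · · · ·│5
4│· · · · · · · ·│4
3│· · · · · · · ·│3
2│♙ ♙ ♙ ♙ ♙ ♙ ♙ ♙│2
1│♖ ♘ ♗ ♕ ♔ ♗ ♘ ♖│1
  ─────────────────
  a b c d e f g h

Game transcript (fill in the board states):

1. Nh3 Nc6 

  a b c d e f g h
  ─────────────────
8│♜ · ♝ ♛ ♚ ♝ ♞ ♜│8
7│♟ ♟ ♟ ♟ ♟ ♟ ♟ ♟│7
6│· · ♞ · · · · ·│6
5│· · · · · · · ·│5
4│· · · · · · · ·│4
3│· · · · · · · ♘│3
2│♙ ♙ ♙ ♙ ♙ ♙ ♙ ♙│2
1│♖ ♘ ♗ ♕ ♔ ♗ · ♖│1
  ─────────────────
  a b c d e f g h

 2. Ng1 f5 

  a b c d e f g h
  ─────────────────
8│♜ · ♝ ♛ ♚ ♝ ♞ ♜│8
7│♟ ♟ ♟ ♟ ♟ · ♟ ♟│7
6│· · ♞ · · · · ·│6
5│· · · · · ♟ · ·│5
4│· · · · · · · ·│4
3│· · · · · · · ·│3
2│♙ ♙ ♙ ♙ ♙ ♙ ♙ ♙│2
1│♖ ♘ ♗ ♕ ♔ ♗ ♘ ♖│1
  ─────────────────
  a b c d e f g h

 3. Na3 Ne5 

  a b c d e f g h
  ─────────────────
8│♜ · ♝ ♛ ♚ ♝ ♞ ♜│8
7│♟ ♟ ♟ ♟ ♟ · ♟ ♟│7
6│· · · · · · · ·│6
5│· · · · ♞ ♟ · ·│5
4│· · · · · · · ·│4
3│♘ · · · · · · ·│3
2│♙ ♙ ♙ ♙ ♙ ♙ ♙ ♙│2
1│♖ · ♗ ♕ ♔ ♗ ♘ ♖│1
  ─────────────────
  a b c d e f g h

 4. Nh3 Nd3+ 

  a b c d e f g h
  ─────────────────
8│♜ · ♝ ♛ ♚ ♝ ♞ ♜│8
7│♟ ♟ ♟ ♟ ♟ · ♟ ♟│7
6│· · · · · · · ·│6
5│· · · · · ♟ · ·│5
4│· · · · · · · ·│4
3│♘ · · ♞ · · · ♘│3
2│♙ ♙ ♙ ♙ ♙ ♙ ♙ ♙│2
1│♖ · ♗ ♕ ♔ ♗ · ♖│1
  ─────────────────
  a b c d e f g h



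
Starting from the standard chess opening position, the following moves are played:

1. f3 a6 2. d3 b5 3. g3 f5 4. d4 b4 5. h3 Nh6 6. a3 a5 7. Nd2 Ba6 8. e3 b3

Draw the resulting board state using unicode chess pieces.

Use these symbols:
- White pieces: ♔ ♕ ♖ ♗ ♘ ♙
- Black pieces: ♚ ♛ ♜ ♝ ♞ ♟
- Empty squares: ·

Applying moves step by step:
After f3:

♜ ♞ ♝ ♛ ♚ ♝ ♞ ♜
♟ ♟ ♟ ♟ ♟ ♟ ♟ ♟
· · · · · · · ·
· · · · · · · ·
· · · · · · · ·
· · · · · ♙ · ·
♙ ♙ ♙ ♙ ♙ · ♙ ♙
♖ ♘ ♗ ♕ ♔ ♗ ♘ ♖


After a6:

♜ ♞ ♝ ♛ ♚ ♝ ♞ ♜
· ♟ ♟ ♟ ♟ ♟ ♟ ♟
♟ · · · · · · ·
· · · · · · · ·
· · · · · · · ·
· · · · · ♙ · ·
♙ ♙ ♙ ♙ ♙ · ♙ ♙
♖ ♘ ♗ ♕ ♔ ♗ ♘ ♖


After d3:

♜ ♞ ♝ ♛ ♚ ♝ ♞ ♜
· ♟ ♟ ♟ ♟ ♟ ♟ ♟
♟ · · · · · · ·
· · · · · · · ·
· · · · · · · ·
· · · ♙ · ♙ · ·
♙ ♙ ♙ · ♙ · ♙ ♙
♖ ♘ ♗ ♕ ♔ ♗ ♘ ♖


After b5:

♜ ♞ ♝ ♛ ♚ ♝ ♞ ♜
· · ♟ ♟ ♟ ♟ ♟ ♟
♟ · · · · · · ·
· ♟ · · · · · ·
· · · · · · · ·
· · · ♙ · ♙ · ·
♙ ♙ ♙ · ♙ · ♙ ♙
♖ ♘ ♗ ♕ ♔ ♗ ♘ ♖


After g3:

♜ ♞ ♝ ♛ ♚ ♝ ♞ ♜
· · ♟ ♟ ♟ ♟ ♟ ♟
♟ · · · · · · ·
· ♟ · · · · · ·
· · · · · · · ·
· · · ♙ · ♙ ♙ ·
♙ ♙ ♙ · ♙ · · ♙
♖ ♘ ♗ ♕ ♔ ♗ ♘ ♖


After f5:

♜ ♞ ♝ ♛ ♚ ♝ ♞ ♜
· · ♟ ♟ ♟ · ♟ ♟
♟ · · · · · · ·
· ♟ · · · ♟ · ·
· · · · · · · ·
· · · ♙ · ♙ ♙ ·
♙ ♙ ♙ · ♙ · · ♙
♖ ♘ ♗ ♕ ♔ ♗ ♘ ♖


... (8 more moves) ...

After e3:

♜ ♞ · ♛ ♚ ♝ · ♜
· · ♟ ♟ ♟ · ♟ ♟
♝ · · · · · · ♞
♟ · · · · ♟ · ·
· ♟ · ♙ · · · ·
♙ · · · ♙ ♙ ♙ ♙
· ♙ ♙ ♘ · · · ·
♖ · ♗ ♕ ♔ ♗ ♘ ♖


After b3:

♜ ♞ · ♛ ♚ ♝ · ♜
· · ♟ ♟ ♟ · ♟ ♟
♝ · · · · · · ♞
♟ · · · · ♟ · ·
· · · ♙ · · · ·
♙ ♟ · · ♙ ♙ ♙ ♙
· ♙ ♙ ♘ · · · ·
♖ · ♗ ♕ ♔ ♗ ♘ ♖



  a b c d e f g h
  ─────────────────
8│♜ ♞ · ♛ ♚ ♝ · ♜│8
7│· · ♟ ♟ ♟ · ♟ ♟│7
6│♝ · · · · · · ♞│6
5│♟ · · · · ♟ · ·│5
4│· · · ♙ · · · ·│4
3│♙ ♟ · · ♙ ♙ ♙ ♙│3
2│· ♙ ♙ ♘ · · · ·│2
1│♖ · ♗ ♕ ♔ ♗ ♘ ♖│1
  ─────────────────
  a b c d e f g h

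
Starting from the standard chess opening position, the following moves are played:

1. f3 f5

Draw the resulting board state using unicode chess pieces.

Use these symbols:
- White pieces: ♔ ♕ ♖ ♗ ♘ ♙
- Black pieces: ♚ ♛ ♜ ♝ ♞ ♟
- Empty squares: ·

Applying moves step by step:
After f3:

♜ ♞ ♝ ♛ ♚ ♝ ♞ ♜
♟ ♟ ♟ ♟ ♟ ♟ ♟ ♟
· · · · · · · ·
· · · · · · · ·
· · · · · · · ·
· · · · · ♙ · ·
♙ ♙ ♙ ♙ ♙ · ♙ ♙
♖ ♘ ♗ ♕ ♔ ♗ ♘ ♖


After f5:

♜ ♞ ♝ ♛ ♚ ♝ ♞ ♜
♟ ♟ ♟ ♟ ♟ · ♟ ♟
· · · · · · · ·
· · · · · ♟ · ·
· · · · · · · ·
· · · · · ♙ · ·
♙ ♙ ♙ ♙ ♙ · ♙ ♙
♖ ♘ ♗ ♕ ♔ ♗ ♘ ♖



  a b c d e f g h
  ─────────────────
8│♜ ♞ ♝ ♛ ♚ ♝ ♞ ♜│8
7│♟ ♟ ♟ ♟ ♟ · ♟ ♟│7
6│· · · · · · · ·│6
5│· · · · · ♟ · ·│5
4│· · · · · · · ·│4
3│· · · · · ♙ · ·│3
2│♙ ♙ ♙ ♙ ♙ · ♙ ♙│2
1│♖ ♘ ♗ ♕ ♔ ♗ ♘ ♖│1
  ─────────────────
  a b c d e f g h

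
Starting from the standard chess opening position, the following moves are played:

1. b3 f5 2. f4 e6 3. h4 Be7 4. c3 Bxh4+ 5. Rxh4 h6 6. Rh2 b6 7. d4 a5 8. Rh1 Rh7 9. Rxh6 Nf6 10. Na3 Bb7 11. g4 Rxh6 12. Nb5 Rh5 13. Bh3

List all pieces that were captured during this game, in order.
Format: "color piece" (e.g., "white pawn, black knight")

Tracking captures:
  Bxh4+: captured white pawn
  Rxh4: captured black bishop
  Rxh6: captured black pawn
  Rxh6: captured white rook

white pawn, black bishop, black pawn, white rook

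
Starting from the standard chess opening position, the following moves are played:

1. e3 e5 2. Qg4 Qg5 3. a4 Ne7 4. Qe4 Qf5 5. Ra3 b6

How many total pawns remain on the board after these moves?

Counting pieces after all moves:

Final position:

  a b c d e f g h
  ─────────────────
8│♜ ♞ ♝ · ♚ ♝ · ♜│8
7│♟ · ♟ ♟ ♞ ♟ ♟ ♟│7
6│· ♟ · · · · · ·│6
5│· · · · ♟ ♛ · ·│5
4│♙ · · · ♕ · · ·│4
3│♖ · · · ♙ · · ·│3
2│· ♙ ♙ ♙ · ♙ ♙ ♙│2
1│· ♘ ♗ · ♔ ♗ ♘ ♖│1
  ─────────────────
  a b c d e f g h


16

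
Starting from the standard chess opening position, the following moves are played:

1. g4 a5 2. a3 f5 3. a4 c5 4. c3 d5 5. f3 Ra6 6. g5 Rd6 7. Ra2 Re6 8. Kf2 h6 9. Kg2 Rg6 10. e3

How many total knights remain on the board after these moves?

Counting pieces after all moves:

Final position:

  a b c d e f g h
  ─────────────────
8│· ♞ ♝ ♛ ♚ ♝ ♞ ♜│8
7│· ♟ · · ♟ · ♟ ·│7
6│· · · · · · ♜ ♟│6
5│♟ · ♟ ♟ · ♟ ♙ ·│5
4│♙ · · · · · · ·│4
3│· · ♙ · ♙ ♙ · ·│3
2│♖ ♙ · ♙ · · ♔ ♙│2
1│· ♘ ♗ ♕ · ♗ ♘ ♖│1
  ─────────────────
  a b c d e f g h


4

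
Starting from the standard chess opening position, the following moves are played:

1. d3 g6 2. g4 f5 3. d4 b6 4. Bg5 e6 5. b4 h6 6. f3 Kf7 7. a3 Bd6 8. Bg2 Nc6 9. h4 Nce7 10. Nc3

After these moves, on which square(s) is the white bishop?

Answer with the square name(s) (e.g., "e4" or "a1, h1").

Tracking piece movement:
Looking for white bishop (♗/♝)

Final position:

  a b c d e f g h
  ─────────────────
8│♜ · ♝ ♛ · · ♞ ♜│8
7│♟ · ♟ ♟ ♞ ♚ · ·│7
6│· ♟ · ♝ ♟ · ♟ ♟│6
5│· · · · · ♟ ♗ ·│5
4│· ♙ · ♙ · · ♙ ♙│4
3│♙ · ♘ · · ♙ · ·│3
2│· · ♙ · ♙ · ♗ ·│2
1│♖ · · ♕ ♔ · ♘ ♖│1
  ─────────────────
  a b c d e f g h


g2, g5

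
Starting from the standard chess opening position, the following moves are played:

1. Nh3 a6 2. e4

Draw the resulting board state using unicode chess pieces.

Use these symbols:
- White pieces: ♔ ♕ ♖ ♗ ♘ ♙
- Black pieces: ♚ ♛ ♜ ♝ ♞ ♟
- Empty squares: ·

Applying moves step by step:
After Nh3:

♜ ♞ ♝ ♛ ♚ ♝ ♞ ♜
♟ ♟ ♟ ♟ ♟ ♟ ♟ ♟
· · · · · · · ·
· · · · · · · ·
· · · · · · · ·
· · · · · · · ♘
♙ ♙ ♙ ♙ ♙ ♙ ♙ ♙
♖ ♘ ♗ ♕ ♔ ♗ · ♖


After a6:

♜ ♞ ♝ ♛ ♚ ♝ ♞ ♜
· ♟ ♟ ♟ ♟ ♟ ♟ ♟
♟ · · · · · · ·
· · · · · · · ·
· · · · · · · ·
· · · · · · · ♘
♙ ♙ ♙ ♙ ♙ ♙ ♙ ♙
♖ ♘ ♗ ♕ ♔ ♗ · ♖


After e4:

♜ ♞ ♝ ♛ ♚ ♝ ♞ ♜
· ♟ ♟ ♟ ♟ ♟ ♟ ♟
♟ · · · · · · ·
· · · · · · · ·
· · · · ♙ · · ·
· · · · · · · ♘
♙ ♙ ♙ ♙ · ♙ ♙ ♙
♖ ♘ ♗ ♕ ♔ ♗ · ♖



  a b c d e f g h
  ─────────────────
8│♜ ♞ ♝ ♛ ♚ ♝ ♞ ♜│8
7│· ♟ ♟ ♟ ♟ ♟ ♟ ♟│7
6│♟ · · · · · · ·│6
5│· · · · · · · ·│5
4│· · · · ♙ · · ·│4
3│· · · · · · · ♘│3
2│♙ ♙ ♙ ♙ · ♙ ♙ ♙│2
1│♖ ♘ ♗ ♕ ♔ ♗ · ♖│1
  ─────────────────
  a b c d e f g h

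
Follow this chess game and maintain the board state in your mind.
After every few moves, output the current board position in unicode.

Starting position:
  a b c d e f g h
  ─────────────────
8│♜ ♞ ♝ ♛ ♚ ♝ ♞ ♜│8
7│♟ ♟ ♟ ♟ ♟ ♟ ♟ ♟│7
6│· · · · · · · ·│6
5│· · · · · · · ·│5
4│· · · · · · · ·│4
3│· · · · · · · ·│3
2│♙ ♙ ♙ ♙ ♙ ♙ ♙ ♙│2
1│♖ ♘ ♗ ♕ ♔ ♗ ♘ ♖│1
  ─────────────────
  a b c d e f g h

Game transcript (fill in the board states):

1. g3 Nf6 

  a b c d e f g h
  ─────────────────
8│♜ ♞ ♝ ♛ ♚ ♝ · ♜│8
7│♟ ♟ ♟ ♟ ♟ ♟ ♟ ♟│7
6│· · · · · ♞ · ·│6
5│· · · · · · · ·│5
4│· · · · · · · ·│4
3│· · · · · · ♙ ·│3
2│♙ ♙ ♙ ♙ ♙ ♙ · ♙│2
1│♖ ♘ ♗ ♕ ♔ ♗ ♘ ♖│1
  ─────────────────
  a b c d e f g h

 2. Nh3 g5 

  a b c d e f g h
  ─────────────────
8│♜ ♞ ♝ ♛ ♚ ♝ · ♜│8
7│♟ ♟ ♟ ♟ ♟ ♟ · ♟│7
6│· · · · · ♞ · ·│6
5│· · · · · · ♟ ·│5
4│· · · · · · · ·│4
3│· · · · · · ♙ ♘│3
2│♙ ♙ ♙ ♙ ♙ ♙ · ♙│2
1│♖ ♘ ♗ ♕ ♔ ♗ · ♖│1
  ─────────────────
  a b c d e f g h

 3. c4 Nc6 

  a b c d e f g h
  ─────────────────
8│♜ · ♝ ♛ ♚ ♝ · ♜│8
7│♟ ♟ ♟ ♟ ♟ ♟ · ♟│7
6│· · ♞ · · ♞ · ·│6
5│· · · · · · ♟ ·│5
4│· · ♙ · · · · ·│4
3│· · · · · · ♙ ♘│3
2│♙ ♙ · ♙ ♙ ♙ · ♙│2
1│♖ ♘ ♗ ♕ ♔ ♗ · ♖│1
  ─────────────────
  a b c d e f g h



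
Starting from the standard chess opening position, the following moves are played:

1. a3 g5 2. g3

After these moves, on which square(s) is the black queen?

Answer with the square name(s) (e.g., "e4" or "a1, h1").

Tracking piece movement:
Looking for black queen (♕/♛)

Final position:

  a b c d e f g h
  ─────────────────
8│♜ ♞ ♝ ♛ ♚ ♝ ♞ ♜│8
7│♟ ♟ ♟ ♟ ♟ ♟ · ♟│7
6│· · · · · · · ·│6
5│· · · · · · ♟ ·│5
4│· · · · · · · ·│4
3│♙ · · · · · ♙ ·│3
2│· ♙ ♙ ♙ ♙ ♙ · ♙│2
1│♖ ♘ ♗ ♕ ♔ ♗ ♘ ♖│1
  ─────────────────
  a b c d e f g h


d8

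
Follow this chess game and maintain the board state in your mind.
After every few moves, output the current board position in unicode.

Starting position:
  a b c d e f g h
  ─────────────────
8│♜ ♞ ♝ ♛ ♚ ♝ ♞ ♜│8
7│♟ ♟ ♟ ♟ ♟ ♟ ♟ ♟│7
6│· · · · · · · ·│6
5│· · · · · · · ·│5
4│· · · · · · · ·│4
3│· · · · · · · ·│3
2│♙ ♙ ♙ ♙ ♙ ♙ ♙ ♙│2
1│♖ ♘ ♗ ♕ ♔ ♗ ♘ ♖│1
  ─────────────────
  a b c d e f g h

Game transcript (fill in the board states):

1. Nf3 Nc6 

  a b c d e f g h
  ─────────────────
8│♜ · ♝ ♛ ♚ ♝ ♞ ♜│8
7│♟ ♟ ♟ ♟ ♟ ♟ ♟ ♟│7
6│· · ♞ · · · · ·│6
5│· · · · · · · ·│5
4│· · · · · · · ·│4
3│· · · · · ♘ · ·│3
2│♙ ♙ ♙ ♙ ♙ ♙ ♙ ♙│2
1│♖ ♘ ♗ ♕ ♔ ♗ · ♖│1
  ─────────────────
  a b c d e f g h

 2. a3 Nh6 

  a b c d e f g h
  ─────────────────
8│♜ · ♝ ♛ ♚ ♝ · ♜│8
7│♟ ♟ ♟ ♟ ♟ ♟ ♟ ♟│7
6│· · ♞ · · · · ♞│6
5│· · · · · · · ·│5
4│· · · · · · · ·│4
3│♙ · · · · ♘ · ·│3
2│· ♙ ♙ ♙ ♙ ♙ ♙ ♙│2
1│♖ ♘ ♗ ♕ ♔ ♗ · ♖│1
  ─────────────────
  a b c d e f g h

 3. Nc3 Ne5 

  a b c d e f g h
  ─────────────────
8│♜ · ♝ ♛ ♚ ♝ · ♜│8
7│♟ ♟ ♟ ♟ ♟ ♟ ♟ ♟│7
6│· · · · · · · ♞│6
5│· · · · ♞ · · ·│5
4│· · · · · · · ·│4
3│♙ · ♘ · · ♘ · ·│3
2│· ♙ ♙ ♙ ♙ ♙ ♙ ♙│2
1│♖ · ♗ ♕ ♔ ♗ · ♖│1
  ─────────────────
  a b c d e f g h

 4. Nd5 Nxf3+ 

  a b c d e f g h
  ─────────────────
8│♜ · ♝ ♛ ♚ ♝ · ♜│8
7│♟ ♟ ♟ ♟ ♟ ♟ ♟ ♟│7
6│· · · · · · · ♞│6
5│· · · ♘ · · · ·│5
4│· · · · · · · ·│4
3│♙ · · · · ♞ · ·│3
2│· ♙ ♙ ♙ ♙ ♙ ♙ ♙│2
1│♖ · ♗ ♕ ♔ ♗ · ♖│1
  ─────────────────
  a b c d e f g h

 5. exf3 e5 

  a b c d e f g h
  ─────────────────
8│♜ · ♝ ♛ ♚ ♝ · ♜│8
7│♟ ♟ ♟ ♟ · ♟ ♟ ♟│7
6│· · · · · · · ♞│6
5│· · · ♘ ♟ · · ·│5
4│· · · · · · · ·│4
3│♙ · · · · ♙ · ·│3
2│· ♙ ♙ ♙ · ♙ ♙ ♙│2
1│♖ · ♗ ♕ ♔ ♗ · ♖│1
  ─────────────────
  a b c d e f g h



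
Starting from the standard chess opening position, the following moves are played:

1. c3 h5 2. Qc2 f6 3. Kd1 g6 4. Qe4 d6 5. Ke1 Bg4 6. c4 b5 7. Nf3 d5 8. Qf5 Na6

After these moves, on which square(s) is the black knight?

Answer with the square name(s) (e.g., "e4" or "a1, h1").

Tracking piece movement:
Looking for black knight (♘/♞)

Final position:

  a b c d e f g h
  ─────────────────
8│♜ · · ♛ ♚ ♝ ♞ ♜│8
7│♟ · ♟ · ♟ · · ·│7
6│♞ · · · · ♟ ♟ ·│6
5│· ♟ · ♟ · ♕ · ♟│5
4│· · ♙ · · · ♝ ·│4
3│· · · · · ♘ · ·│3
2│♙ ♙ · ♙ ♙ ♙ ♙ ♙│2
1│♖ ♘ ♗ · ♔ ♗ · ♖│1
  ─────────────────
  a b c d e f g h


a6, g8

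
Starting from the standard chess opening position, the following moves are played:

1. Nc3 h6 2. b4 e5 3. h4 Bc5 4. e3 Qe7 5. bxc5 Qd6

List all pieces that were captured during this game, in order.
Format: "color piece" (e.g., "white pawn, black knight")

Tracking captures:
  bxc5: captured black bishop

black bishop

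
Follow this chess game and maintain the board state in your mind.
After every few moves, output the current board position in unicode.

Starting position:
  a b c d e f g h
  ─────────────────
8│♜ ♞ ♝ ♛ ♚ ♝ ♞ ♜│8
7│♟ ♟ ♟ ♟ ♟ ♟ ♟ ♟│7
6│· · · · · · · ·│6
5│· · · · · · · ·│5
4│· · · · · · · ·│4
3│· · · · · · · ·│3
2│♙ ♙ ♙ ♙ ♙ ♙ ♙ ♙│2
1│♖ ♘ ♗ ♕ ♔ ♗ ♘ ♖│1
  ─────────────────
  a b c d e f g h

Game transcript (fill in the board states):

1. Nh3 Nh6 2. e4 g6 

  a b c d e f g h
  ─────────────────
8│♜ ♞ ♝ ♛ ♚ ♝ · ♜│8
7│♟ ♟ ♟ ♟ ♟ ♟ · ♟│7
6│· · · · · · ♟ ♞│6
5│· · · · · · · ·│5
4│· · · · ♙ · · ·│4
3│· · · · · · · ♘│3
2│♙ ♙ ♙ ♙ · ♙ ♙ ♙│2
1│♖ ♘ ♗ ♕ ♔ ♗ · ♖│1
  ─────────────────
  a b c d e f g h

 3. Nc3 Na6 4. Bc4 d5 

  a b c d e f g h
  ─────────────────
8│♜ · ♝ ♛ ♚ ♝ · ♜│8
7│♟ ♟ ♟ · ♟ ♟ · ♟│7
6│♞ · · · · · ♟ ♞│6
5│· · · ♟ · · · ·│5
4│· · ♗ · ♙ · · ·│4
3│· · ♘ · · · · ♘│3
2│♙ ♙ ♙ ♙ · ♙ ♙ ♙│2
1│♖ · ♗ ♕ ♔ · · ♖│1
  ─────────────────
  a b c d e f g h

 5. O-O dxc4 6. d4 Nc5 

  a b c d e f g h
  ─────────────────
8│♜ · ♝ ♛ ♚ ♝ · ♜│8
7│♟ ♟ ♟ · ♟ ♟ · ♟│7
6│· · · · · · ♟ ♞│6
5│· · ♞ · · · · ·│5
4│· · ♟ ♙ ♙ · · ·│4
3│· · ♘ · · · · ♘│3
2│♙ ♙ ♙ · · ♙ ♙ ♙│2
1│♖ · ♗ ♕ · ♖ ♔ ·│1
  ─────────────────
  a b c d e f g h

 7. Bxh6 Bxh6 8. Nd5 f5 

  a b c d e f g h
  ─────────────────
8│♜ · ♝ ♛ ♚ · · ♜│8
7│♟ ♟ ♟ · ♟ · · ♟│7
6│· · · · · · ♟ ♝│6
5│· · ♞ ♘ · ♟ · ·│5
4│· · ♟ ♙ ♙ · · ·│4
3│· · · · · · · ♘│3
2│♙ ♙ ♙ · · ♙ ♙ ♙│2
1│♖ · · ♕ · ♖ ♔ ·│1
  ─────────────────
  a b c d e f g h



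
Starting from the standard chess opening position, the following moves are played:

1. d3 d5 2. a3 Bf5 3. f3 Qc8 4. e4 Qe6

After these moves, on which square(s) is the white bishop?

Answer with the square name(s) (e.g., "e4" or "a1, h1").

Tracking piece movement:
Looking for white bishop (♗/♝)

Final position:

  a b c d e f g h
  ─────────────────
8│♜ ♞ · · ♚ ♝ ♞ ♜│8
7│♟ ♟ ♟ · ♟ ♟ ♟ ♟│7
6│· · · · ♛ · · ·│6
5│· · · ♟ · ♝ · ·│5
4│· · · · ♙ · · ·│4
3│♙ · · ♙ · ♙ · ·│3
2│· ♙ ♙ · · · ♙ ♙│2
1│♖ ♘ ♗ ♕ ♔ ♗ ♘ ♖│1
  ─────────────────
  a b c d e f g h


c1, f1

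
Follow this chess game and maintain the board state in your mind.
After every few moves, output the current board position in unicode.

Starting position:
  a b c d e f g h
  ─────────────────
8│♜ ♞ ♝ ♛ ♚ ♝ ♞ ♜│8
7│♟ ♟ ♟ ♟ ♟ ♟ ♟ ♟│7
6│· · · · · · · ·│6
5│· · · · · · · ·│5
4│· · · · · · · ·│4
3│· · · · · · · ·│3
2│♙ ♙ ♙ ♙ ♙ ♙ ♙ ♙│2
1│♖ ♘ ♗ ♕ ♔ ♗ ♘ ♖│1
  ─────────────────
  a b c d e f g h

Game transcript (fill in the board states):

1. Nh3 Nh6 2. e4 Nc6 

  a b c d e f g h
  ─────────────────
8│♜ · ♝ ♛ ♚ ♝ · ♜│8
7│♟ ♟ ♟ ♟ ♟ ♟ ♟ ♟│7
6│· · ♞ · · · · ♞│6
5│· · · · · · · ·│5
4│· · · · ♙ · · ·│4
3│· · · · · · · ♘│3
2│♙ ♙ ♙ ♙ · ♙ ♙ ♙│2
1│♖ ♘ ♗ ♕ ♔ ♗ · ♖│1
  ─────────────────
  a b c d e f g h

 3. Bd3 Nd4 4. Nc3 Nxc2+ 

  a b c d e f g h
  ─────────────────
8│♜ · ♝ ♛ ♚ ♝ · ♜│8
7│♟ ♟ ♟ ♟ ♟ ♟ ♟ ♟│7
6│· · · · · · · ♞│6
5│· · · · · · · ·│5
4│· · · · ♙ · · ·│4
3│· · ♘ ♗ · · · ♘│3
2│♙ ♙ ♞ ♙ · ♙ ♙ ♙│2
1│♖ · ♗ ♕ ♔ · · ♖│1
  ─────────────────
  a b c d e f g h

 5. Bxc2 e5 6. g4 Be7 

  a b c d e f g h
  ─────────────────
8│♜ · ♝ ♛ ♚ · · ♜│8
7│♟ ♟ ♟ ♟ ♝ ♟ ♟ ♟│7
6│· · · · · · · ♞│6
5│· · · · ♟ · · ·│5
4│· · · · ♙ · ♙ ·│4
3│· · ♘ · · · · ♘│3
2│♙ ♙ ♗ ♙ · ♙ · ♙│2
1│♖ · ♗ ♕ ♔ · · ♖│1
  ─────────────────
  a b c d e f g h

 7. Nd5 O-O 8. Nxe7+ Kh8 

  a b c d e f g h
  ─────────────────
8│♜ · ♝ ♛ · ♜ · ♚│8
7│♟ ♟ ♟ ♟ ♘ ♟ ♟ ♟│7
6│· · · · · · · ♞│6
5│· · · · ♟ · · ·│5
4│· · · · ♙ · ♙ ·│4
3│· · · · · · · ♘│3
2│♙ ♙ ♗ ♙ · ♙ · ♙│2
1│♖ · ♗ ♕ ♔ · · ♖│1
  ─────────────────
  a b c d e f g h



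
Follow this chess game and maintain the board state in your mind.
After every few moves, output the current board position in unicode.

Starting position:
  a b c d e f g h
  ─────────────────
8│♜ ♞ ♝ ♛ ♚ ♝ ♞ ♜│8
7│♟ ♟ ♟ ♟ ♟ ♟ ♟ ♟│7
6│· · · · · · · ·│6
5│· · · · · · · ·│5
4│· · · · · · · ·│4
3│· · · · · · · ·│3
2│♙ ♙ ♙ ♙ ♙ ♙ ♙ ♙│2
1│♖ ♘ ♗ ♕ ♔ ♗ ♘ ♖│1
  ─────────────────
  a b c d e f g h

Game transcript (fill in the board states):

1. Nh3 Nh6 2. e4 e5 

  a b c d e f g h
  ─────────────────
8│♜ ♞ ♝ ♛ ♚ ♝ · ♜│8
7│♟ ♟ ♟ ♟ · ♟ ♟ ♟│7
6│· · · · · · · ♞│6
5│· · · · ♟ · · ·│5
4│· · · · ♙ · · ·│4
3│· · · · · · · ♘│3
2│♙ ♙ ♙ ♙ · ♙ ♙ ♙│2
1│♖ ♘ ♗ ♕ ♔ ♗ · ♖│1
  ─────────────────
  a b c d e f g h

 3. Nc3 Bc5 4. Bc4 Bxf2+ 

  a b c d e f g h
  ─────────────────
8│♜ ♞ ♝ ♛ ♚ · · ♜│8
7│♟ ♟ ♟ ♟ · ♟ ♟ ♟│7
6│· · · · · · · ♞│6
5│· · · · ♟ · · ·│5
4│· · ♗ · ♙ · · ·│4
3│· · ♘ · · · · ♘│3
2│♙ ♙ ♙ ♙ · ♝ ♙ ♙│2
1│♖ · ♗ ♕ ♔ · · ♖│1
  ─────────────────
  a b c d e f g h

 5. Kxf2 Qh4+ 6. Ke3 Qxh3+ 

  a b c d e f g h
  ─────────────────
8│♜ ♞ ♝ · ♚ · · ♜│8
7│♟ ♟ ♟ ♟ · ♟ ♟ ♟│7
6│· · · · · · · ♞│6
5│· · · · ♟ · · ·│5
4│· · ♗ · ♙ · · ·│4
3│· · ♘ · ♔ · · ♛│3
2│♙ ♙ ♙ ♙ · · ♙ ♙│2
1│♖ · ♗ ♕ · · · ♖│1
  ─────────────────
  a b c d e f g h

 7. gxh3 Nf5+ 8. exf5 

  a b c d e f g h
  ─────────────────
8│♜ ♞ ♝ · ♚ · · ♜│8
7│♟ ♟ ♟ ♟ · ♟ ♟ ♟│7
6│· · · · · · · ·│6
5│· · · · ♟ ♙ · ·│5
4│· · ♗ · · · · ·│4
3│· · ♘ · ♔ · · ♙│3
2│♙ ♙ ♙ ♙ · · · ♙│2
1│♖ · ♗ ♕ · · · ♖│1
  ─────────────────
  a b c d e f g h


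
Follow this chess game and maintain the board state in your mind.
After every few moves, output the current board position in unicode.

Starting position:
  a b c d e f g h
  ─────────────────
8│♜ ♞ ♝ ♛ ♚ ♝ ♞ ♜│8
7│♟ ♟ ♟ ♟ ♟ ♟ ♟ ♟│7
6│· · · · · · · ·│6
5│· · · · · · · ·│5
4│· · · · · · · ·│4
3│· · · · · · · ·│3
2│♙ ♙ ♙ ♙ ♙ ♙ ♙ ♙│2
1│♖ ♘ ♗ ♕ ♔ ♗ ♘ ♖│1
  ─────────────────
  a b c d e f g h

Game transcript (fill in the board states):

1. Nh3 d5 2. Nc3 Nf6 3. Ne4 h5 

  a b c d e f g h
  ─────────────────
8│♜ ♞ ♝ ♛ ♚ ♝ · ♜│8
7│♟ ♟ ♟ · ♟ ♟ ♟ ·│7
6│· · · · · ♞ · ·│6
5│· · · ♟ · · · ♟│5
4│· · · · ♘ · · ·│4
3│· · · · · · · ♘│3
2│♙ ♙ ♙ ♙ ♙ ♙ ♙ ♙│2
1│♖ · ♗ ♕ ♔ ♗ · ♖│1
  ─────────────────
  a b c d e f g h

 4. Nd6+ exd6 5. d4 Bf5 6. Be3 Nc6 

  a b c d e f g h
  ─────────────────
8│♜ · · ♛ ♚ ♝ · ♜│8
7│♟ ♟ ♟ · · ♟ ♟ ·│7
6│· · ♞ ♟ · ♞ · ·│6
5│· · · ♟ · ♝ · ♟│5
4│· · · ♙ · · · ·│4
3│· · · · ♗ · · ♘│3
2│♙ ♙ ♙ · ♙ ♙ ♙ ♙│2
1│♖ · · ♕ ♔ ♗ · ♖│1
  ─────────────────
  a b c d e f g h

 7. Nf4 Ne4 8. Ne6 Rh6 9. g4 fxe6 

  a b c d e f g h
  ─────────────────
8│♜ · · ♛ ♚ ♝ · ·│8
7│♟ ♟ ♟ · · · ♟ ·│7
6│· · ♞ ♟ ♟ · · ♜│6
5│· · · ♟ · ♝ · ♟│5
4│· · · ♙ ♞ · ♙ ·│4
3│· · · · ♗ · · ·│3
2│♙ ♙ ♙ · ♙ ♙ · ♙│2
1│♖ · · ♕ ♔ ♗ · ♖│1
  ─────────────────
  a b c d e f g h

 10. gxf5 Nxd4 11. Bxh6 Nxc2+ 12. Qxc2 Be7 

  a b c d e f g h
  ─────────────────
8│♜ · · ♛ ♚ · · ·│8
7│♟ ♟ ♟ · ♝ · ♟ ·│7
6│· · · ♟ ♟ · · ♗│6
5│· · · ♟ · ♙ · ♟│5
4│· · · · ♞ · · ·│4
3│· · · · · · · ·│3
2│♙ ♙ ♕ · ♙ ♙ · ♙│2
1│♖ · · · ♔ ♗ · ♖│1
  ─────────────────
  a b c d e f g h

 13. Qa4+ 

  a b c d e f g h
  ─────────────────
8│♜ · · ♛ ♚ · · ·│8
7│♟ ♟ ♟ · ♝ · ♟ ·│7
6│· · · ♟ ♟ · · ♗│6
5│· · · ♟ · ♙ · ♟│5
4│♕ · · · ♞ · · ·│4
3│· · · · · · · ·│3
2│♙ ♙ · · ♙ ♙ · ♙│2
1│♖ · · · ♔ ♗ · ♖│1
  ─────────────────
  a b c d e f g h


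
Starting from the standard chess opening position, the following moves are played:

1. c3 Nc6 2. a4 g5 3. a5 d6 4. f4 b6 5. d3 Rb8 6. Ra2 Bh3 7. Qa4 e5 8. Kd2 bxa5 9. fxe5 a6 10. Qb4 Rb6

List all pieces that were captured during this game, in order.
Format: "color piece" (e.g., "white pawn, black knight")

Tracking captures:
  bxa5: captured white pawn
  fxe5: captured black pawn

white pawn, black pawn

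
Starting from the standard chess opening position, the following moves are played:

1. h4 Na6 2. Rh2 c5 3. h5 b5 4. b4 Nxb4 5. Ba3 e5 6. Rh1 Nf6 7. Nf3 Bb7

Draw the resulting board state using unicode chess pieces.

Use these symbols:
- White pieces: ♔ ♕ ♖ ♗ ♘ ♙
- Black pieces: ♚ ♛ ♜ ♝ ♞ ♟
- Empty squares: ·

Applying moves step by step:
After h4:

♜ ♞ ♝ ♛ ♚ ♝ ♞ ♜
♟ ♟ ♟ ♟ ♟ ♟ ♟ ♟
· · · · · · · ·
· · · · · · · ·
· · · · · · · ♙
· · · · · · · ·
♙ ♙ ♙ ♙ ♙ ♙ ♙ ·
♖ ♘ ♗ ♕ ♔ ♗ ♘ ♖


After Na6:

♜ · ♝ ♛ ♚ ♝ ♞ ♜
♟ ♟ ♟ ♟ ♟ ♟ ♟ ♟
♞ · · · · · · ·
· · · · · · · ·
· · · · · · · ♙
· · · · · · · ·
♙ ♙ ♙ ♙ ♙ ♙ ♙ ·
♖ ♘ ♗ ♕ ♔ ♗ ♘ ♖


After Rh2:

♜ · ♝ ♛ ♚ ♝ ♞ ♜
♟ ♟ ♟ ♟ ♟ ♟ ♟ ♟
♞ · · · · · · ·
· · · · · · · ·
· · · · · · · ♙
· · · · · · · ·
♙ ♙ ♙ ♙ ♙ ♙ ♙ ♖
♖ ♘ ♗ ♕ ♔ ♗ ♘ ·


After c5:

♜ · ♝ ♛ ♚ ♝ ♞ ♜
♟ ♟ · ♟ ♟ ♟ ♟ ♟
♞ · · · · · · ·
· · ♟ · · · · ·
· · · · · · · ♙
· · · · · · · ·
♙ ♙ ♙ ♙ ♙ ♙ ♙ ♖
♖ ♘ ♗ ♕ ♔ ♗ ♘ ·


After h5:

♜ · ♝ ♛ ♚ ♝ ♞ ♜
♟ ♟ · ♟ ♟ ♟ ♟ ♟
♞ · · · · · · ·
· · ♟ · · · · ♙
· · · · · · · ·
· · · · · · · ·
♙ ♙ ♙ ♙ ♙ ♙ ♙ ♖
♖ ♘ ♗ ♕ ♔ ♗ ♘ ·


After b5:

♜ · ♝ ♛ ♚ ♝ ♞ ♜
♟ · · ♟ ♟ ♟ ♟ ♟
♞ · · · · · · ·
· ♟ ♟ · · · · ♙
· · · · · · · ·
· · · · · · · ·
♙ ♙ ♙ ♙ ♙ ♙ ♙ ♖
♖ ♘ ♗ ♕ ♔ ♗ ♘ ·


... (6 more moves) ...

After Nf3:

♜ · ♝ ♛ ♚ ♝ · ♜
♟ · · ♟ · ♟ ♟ ♟
· · · · · ♞ · ·
· ♟ ♟ · ♟ · · ♙
· ♞ · · · · · ·
♗ · · · · ♘ · ·
♙ · ♙ ♙ ♙ ♙ ♙ ·
♖ ♘ · ♕ ♔ ♗ · ♖


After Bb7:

♜ · · ♛ ♚ ♝ · ♜
♟ ♝ · ♟ · ♟ ♟ ♟
· · · · · ♞ · ·
· ♟ ♟ · ♟ · · ♙
· ♞ · · · · · ·
♗ · · · · ♘ · ·
♙ · ♙ ♙ ♙ ♙ ♙ ·
♖ ♘ · ♕ ♔ ♗ · ♖



  a b c d e f g h
  ─────────────────
8│♜ · · ♛ ♚ ♝ · ♜│8
7│♟ ♝ · ♟ · ♟ ♟ ♟│7
6│· · · · · ♞ · ·│6
5│· ♟ ♟ · ♟ · · ♙│5
4│· ♞ · · · · · ·│4
3│♗ · · · · ♘ · ·│3
2│♙ · ♙ ♙ ♙ ♙ ♙ ·│2
1│♖ ♘ · ♕ ♔ ♗ · ♖│1
  ─────────────────
  a b c d e f g h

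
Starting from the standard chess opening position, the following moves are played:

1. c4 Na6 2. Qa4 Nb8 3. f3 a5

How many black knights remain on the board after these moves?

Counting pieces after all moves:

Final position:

  a b c d e f g h
  ─────────────────
8│♜ ♞ ♝ ♛ ♚ ♝ ♞ ♜│8
7│· ♟ ♟ ♟ ♟ ♟ ♟ ♟│7
6│· · · · · · · ·│6
5│♟ · · · · · · ·│5
4│♕ · ♙ · · · · ·│4
3│· · · · · ♙ · ·│3
2│♙ ♙ · ♙ ♙ · ♙ ♙│2
1│♖ ♘ ♗ · ♔ ♗ ♘ ♖│1
  ─────────────────
  a b c d e f g h


2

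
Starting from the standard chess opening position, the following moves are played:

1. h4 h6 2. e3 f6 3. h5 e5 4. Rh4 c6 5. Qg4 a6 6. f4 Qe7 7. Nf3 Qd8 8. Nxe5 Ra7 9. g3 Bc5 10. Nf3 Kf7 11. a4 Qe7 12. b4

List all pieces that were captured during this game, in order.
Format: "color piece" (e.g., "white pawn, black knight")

Tracking captures:
  Nxe5: captured black pawn

black pawn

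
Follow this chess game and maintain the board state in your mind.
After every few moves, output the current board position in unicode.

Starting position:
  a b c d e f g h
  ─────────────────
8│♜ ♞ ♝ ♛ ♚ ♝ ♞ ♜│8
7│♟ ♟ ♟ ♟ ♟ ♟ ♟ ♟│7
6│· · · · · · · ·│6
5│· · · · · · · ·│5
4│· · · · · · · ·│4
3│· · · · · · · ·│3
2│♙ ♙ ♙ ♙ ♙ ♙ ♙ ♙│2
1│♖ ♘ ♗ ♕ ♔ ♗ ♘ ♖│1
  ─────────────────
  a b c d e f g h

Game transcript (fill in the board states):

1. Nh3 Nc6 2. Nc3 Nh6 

  a b c d e f g h
  ─────────────────
8│♜ · ♝ ♛ ♚ ♝ · ♜│8
7│♟ ♟ ♟ ♟ ♟ ♟ ♟ ♟│7
6│· · ♞ · · · · ♞│6
5│· · · · · · · ·│5
4│· · · · · · · ·│4
3│· · ♘ · · · · ♘│3
2│♙ ♙ ♙ ♙ ♙ ♙ ♙ ♙│2
1│♖ · ♗ ♕ ♔ ♗ · ♖│1
  ─────────────────
  a b c d e f g h

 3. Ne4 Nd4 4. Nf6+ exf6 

  a b c d e f g h
  ─────────────────
8│♜ · ♝ ♛ ♚ ♝ · ♜│8
7│♟ ♟ ♟ ♟ · ♟ ♟ ♟│7
6│· · · · · ♟ · ♞│6
5│· · · · · · · ·│5
4│· · · ♞ · · · ·│4
3│· · · · · · · ♘│3
2│♙ ♙ ♙ ♙ ♙ ♙ ♙ ♙│2
1│♖ · ♗ ♕ ♔ ♗ · ♖│1
  ─────────────────
  a b c d e f g h

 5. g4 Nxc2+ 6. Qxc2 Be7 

  a b c d e f g h
  ─────────────────
8│♜ · ♝ ♛ ♚ · · ♜│8
7│♟ ♟ ♟ ♟ ♝ ♟ ♟ ♟│7
6│· · · · · ♟ · ♞│6
5│· · · · · · · ·│5
4│· · · · · · ♙ ·│4
3│· · · · · · · ♘│3
2│♙ ♙ ♕ ♙ ♙ ♙ · ♙│2
1│♖ · ♗ · ♔ ♗ · ♖│1
  ─────────────────
  a b c d e f g h

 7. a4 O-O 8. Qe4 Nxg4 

  a b c d e f g h
  ─────────────────
8│♜ · ♝ ♛ · ♜ ♚ ·│8
7│♟ ♟ ♟ ♟ ♝ ♟ ♟ ♟│7
6│· · · · · ♟ · ·│6
5│· · · · · · · ·│5
4│♙ · · · ♕ · ♞ ·│4
3│· · · · · · · ♘│3
2│· ♙ · ♙ ♙ ♙ · ♙│2
1│♖ · ♗ · ♔ ♗ · ♖│1
  ─────────────────
  a b c d e f g h

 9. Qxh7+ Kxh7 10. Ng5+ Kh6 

  a b c d e f g h
  ─────────────────
8│♜ · ♝ ♛ · ♜ · ·│8
7│♟ ♟ ♟ ♟ ♝ ♟ ♟ ·│7
6│· · · · · ♟ · ♚│6
5│· · · · · · ♘ ·│5
4│♙ · · · · · ♞ ·│4
3│· · · · · · · ·│3
2│· ♙ · ♙ ♙ ♙ · ♙│2
1│♖ · ♗ · ♔ ♗ · ♖│1
  ─────────────────
  a b c d e f g h



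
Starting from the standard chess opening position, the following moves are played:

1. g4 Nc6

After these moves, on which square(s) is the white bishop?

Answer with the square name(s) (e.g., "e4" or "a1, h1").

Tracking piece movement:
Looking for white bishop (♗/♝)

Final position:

  a b c d e f g h
  ─────────────────
8│♜ · ♝ ♛ ♚ ♝ ♞ ♜│8
7│♟ ♟ ♟ ♟ ♟ ♟ ♟ ♟│7
6│· · ♞ · · · · ·│6
5│· · · · · · · ·│5
4│· · · · · · ♙ ·│4
3│· · · · · · · ·│3
2│♙ ♙ ♙ ♙ ♙ ♙ · ♙│2
1│♖ ♘ ♗ ♕ ♔ ♗ ♘ ♖│1
  ─────────────────
  a b c d e f g h


c1, f1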